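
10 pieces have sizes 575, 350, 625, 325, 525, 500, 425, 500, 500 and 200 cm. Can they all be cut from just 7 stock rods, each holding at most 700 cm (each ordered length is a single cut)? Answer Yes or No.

Total = 4525 cm; ⌈4525/700⌉ = 7.
The bound of 7 does not rule out 7, but exhaustive search shows no assignment into 7 stock rods of capacity 700 cm exists — the minimum is 8.

No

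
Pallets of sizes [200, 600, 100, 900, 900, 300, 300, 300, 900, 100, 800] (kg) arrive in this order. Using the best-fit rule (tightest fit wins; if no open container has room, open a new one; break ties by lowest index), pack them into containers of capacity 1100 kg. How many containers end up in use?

6

  200 → container 1 (new)  [load 200/1100]
  600 → container 1  [load 800/1100]
  100 → container 1  [load 900/1100]
  900 → container 2 (new)  [load 900/1100]
  900 → container 3 (new)  [load 900/1100]
  300 → container 4 (new)  [load 300/1100]
  300 → container 4  [load 600/1100]
  300 → container 4  [load 900/1100]
  900 → container 5 (new)  [load 900/1100]
  100 → container 1  [load 1000/1100]
  800 → container 6 (new)  [load 800/1100]
6 containers opened.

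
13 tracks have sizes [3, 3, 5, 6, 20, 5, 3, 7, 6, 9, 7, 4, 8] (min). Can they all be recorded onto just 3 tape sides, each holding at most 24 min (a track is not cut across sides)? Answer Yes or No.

No

Total = 86 min; ⌈86/24⌉ = 4.
At least 4 tape sides are required, but only 3 are allowed.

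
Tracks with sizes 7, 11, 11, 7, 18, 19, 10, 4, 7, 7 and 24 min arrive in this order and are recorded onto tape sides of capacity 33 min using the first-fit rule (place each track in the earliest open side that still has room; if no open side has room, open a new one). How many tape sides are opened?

  7 → side 1 (new)  [load 7/33]
  11 → side 1  [load 18/33]
  11 → side 1  [load 29/33]
  7 → side 2 (new)  [load 7/33]
  18 → side 2  [load 25/33]
  19 → side 3 (new)  [load 19/33]
  10 → side 3  [load 29/33]
  4 → side 1  [load 33/33]
  7 → side 2  [load 32/33]
  7 → side 4 (new)  [load 7/33]
  24 → side 4  [load 31/33]
4 tape sides opened.

4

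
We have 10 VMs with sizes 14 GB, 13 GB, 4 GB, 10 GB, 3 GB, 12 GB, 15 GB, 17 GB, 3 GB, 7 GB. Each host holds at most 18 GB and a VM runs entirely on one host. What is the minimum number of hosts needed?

Total = 17 + 15 + 14 + 13 + 12 + 10 + 7 + 4 + 3 + 3 = 98 GB.
Lower bound: ⌈98/18⌉ = 6 hosts.
A packing using 6 hosts:
  host 1: 17 = 17
  host 2: 15 + 3 = 18
  host 3: 14 + 4 = 18
  host 4: 13 + 3 = 16
  host 5: 12 = 12
  host 6: 10 + 7 = 17
This matches the lower bound, so 6 is optimal.

6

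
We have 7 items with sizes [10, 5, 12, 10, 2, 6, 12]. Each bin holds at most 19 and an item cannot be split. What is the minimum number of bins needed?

Total = 12 + 12 + 10 + 10 + 6 + 5 + 2 = 57.
Lower bound: ⌈57/19⌉ = 3 bins.
Also, 4 items each exceed 19/2, and no two of those can share a bin, so at least 4 bins are needed.
A packing using 4 bins:
  bin 1: 12 + 6 = 18
  bin 2: 12 + 5 + 2 = 19
  bin 3: 10 = 10
  bin 4: 10 = 10
This matches the lower bound, so 4 is optimal.

4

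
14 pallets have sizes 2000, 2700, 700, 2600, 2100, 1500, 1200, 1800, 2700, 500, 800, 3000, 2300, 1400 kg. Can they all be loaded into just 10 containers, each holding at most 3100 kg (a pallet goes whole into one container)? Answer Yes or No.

Yes

A valid assignment using 9 containers:
  container 1: 3000 = 3000
  container 2: 2700 = 2700
  container 3: 2700 = 2700
  container 4: 2600 + 500 = 3100
  container 5: 2300 + 800 = 3100
  container 6: 2100 + 700 = 2800
  container 7: 2000 = 2000
  container 8: 1800 + 1200 = 3000
  container 9: 1500 + 1400 = 2900
That uses only 9 ≤ 10, so 10 containers are enough.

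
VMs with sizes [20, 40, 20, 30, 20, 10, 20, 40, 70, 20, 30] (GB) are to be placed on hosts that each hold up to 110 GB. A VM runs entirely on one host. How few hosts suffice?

Total = 70 + 40 + 40 + 30 + 30 + 20 + 20 + 20 + 20 + 20 + 10 = 320 GB.
Lower bound: ⌈320/110⌉ = 3 hosts.
A packing using 3 hosts:
  host 1: 70 + 40 = 110
  host 2: 40 + 30 + 30 + 10 = 110
  host 3: 20 + 20 + 20 + 20 + 20 = 100
This matches the lower bound, so 3 is optimal.

3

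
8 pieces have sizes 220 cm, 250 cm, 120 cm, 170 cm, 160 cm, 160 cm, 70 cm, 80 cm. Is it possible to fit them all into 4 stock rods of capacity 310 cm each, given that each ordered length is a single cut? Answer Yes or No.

Total = 1230 cm; ⌈1230/310⌉ = 4.
5 pieces each exceed half the capacity and cannot share a stock rod, forcing at least 5 stock rods.
At least 5 stock rods are required, but only 4 are allowed.

No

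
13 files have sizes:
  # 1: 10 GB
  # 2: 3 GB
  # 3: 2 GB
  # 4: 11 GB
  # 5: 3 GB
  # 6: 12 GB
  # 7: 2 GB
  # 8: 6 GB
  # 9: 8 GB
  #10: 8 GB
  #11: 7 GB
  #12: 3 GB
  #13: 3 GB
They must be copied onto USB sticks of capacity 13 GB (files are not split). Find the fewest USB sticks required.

7

Total = 12 + 11 + 10 + 8 + 8 + 7 + 6 + 3 + 3 + 3 + 3 + 2 + 2 = 78 GB.
Lower bound: ⌈78/13⌉ = 6 USB sticks.
A packing using 7 USB sticks:
  USB stick 1: 12 = 12
  USB stick 2: 11 + 2 = 13
  USB stick 3: 10 + 3 = 13
  USB stick 4: 8 + 3 + 2 = 13
  USB stick 5: 8 + 3 = 11
  USB stick 6: 7 + 6 = 13
  USB stick 7: 3 = 3
No arrangement into 6 USB sticks stays within capacity, so 7 is optimal.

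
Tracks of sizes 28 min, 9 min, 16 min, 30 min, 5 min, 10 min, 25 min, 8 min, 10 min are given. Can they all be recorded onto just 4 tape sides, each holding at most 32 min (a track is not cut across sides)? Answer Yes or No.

No

Total = 141 min; ⌈141/32⌉ = 5.
At least 5 tape sides are required, but only 4 are allowed.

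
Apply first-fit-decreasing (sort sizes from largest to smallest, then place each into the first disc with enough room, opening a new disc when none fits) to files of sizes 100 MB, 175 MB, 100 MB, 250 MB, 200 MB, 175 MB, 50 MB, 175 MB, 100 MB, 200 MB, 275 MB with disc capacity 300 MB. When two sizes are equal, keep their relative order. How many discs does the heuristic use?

Sorted descending: 275, 250, 200, 200, 175, 175, 175, 100, 100, 100, 50.
  275 → disc 1 (new)  [load 275/300]
  250 → disc 2 (new)  [load 250/300]
  200 → disc 3 (new)  [load 200/300]
  200 → disc 4 (new)  [load 200/300]
  175 → disc 5 (new)  [load 175/300]
  175 → disc 6 (new)  [load 175/300]
  175 → disc 7 (new)  [load 175/300]
  100 → disc 3  [load 300/300]
  100 → disc 4  [load 300/300]
  100 → disc 5  [load 275/300]
  50 → disc 2  [load 300/300]
7 discs opened.

7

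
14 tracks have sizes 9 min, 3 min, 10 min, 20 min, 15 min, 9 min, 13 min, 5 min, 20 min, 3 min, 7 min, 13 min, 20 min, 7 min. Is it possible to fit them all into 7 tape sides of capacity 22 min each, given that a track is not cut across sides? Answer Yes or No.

Total = 154 min; ⌈154/22⌉ = 7.
The bound of 7 does not rule out 7, but exhaustive search shows no assignment into 7 tape sides of capacity 22 min exists — the minimum is 8.

No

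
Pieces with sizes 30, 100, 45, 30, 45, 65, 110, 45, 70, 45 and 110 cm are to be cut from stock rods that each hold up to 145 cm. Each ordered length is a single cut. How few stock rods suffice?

5

Total = 110 + 110 + 100 + 70 + 65 + 45 + 45 + 45 + 45 + 30 + 30 = 695 cm.
Lower bound: ⌈695/145⌉ = 5 stock rods.
A packing using 5 stock rods:
  stock rod 1: 110 + 30 = 140
  stock rod 2: 110 + 30 = 140
  stock rod 3: 100 + 45 = 145
  stock rod 4: 70 + 65 = 135
  stock rod 5: 45 + 45 + 45 = 135
This matches the lower bound, so 5 is optimal.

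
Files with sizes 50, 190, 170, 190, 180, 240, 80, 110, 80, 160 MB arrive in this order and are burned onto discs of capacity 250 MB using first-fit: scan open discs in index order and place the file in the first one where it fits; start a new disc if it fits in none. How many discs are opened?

  50 → disc 1 (new)  [load 50/250]
  190 → disc 1  [load 240/250]
  170 → disc 2 (new)  [load 170/250]
  190 → disc 3 (new)  [load 190/250]
  180 → disc 4 (new)  [load 180/250]
  240 → disc 5 (new)  [load 240/250]
  80 → disc 2  [load 250/250]
  110 → disc 6 (new)  [load 110/250]
  80 → disc 6  [load 190/250]
  160 → disc 7 (new)  [load 160/250]
7 discs opened.

7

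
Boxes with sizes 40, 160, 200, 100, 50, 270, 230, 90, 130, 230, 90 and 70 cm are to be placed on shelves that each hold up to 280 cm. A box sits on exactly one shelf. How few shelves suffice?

7

Total = 270 + 230 + 230 + 200 + 160 + 130 + 100 + 90 + 90 + 70 + 50 + 40 = 1660 cm.
Lower bound: ⌈1660/280⌉ = 6 shelves.
A packing using 7 shelves:
  shelf 1: 270 = 270
  shelf 2: 230 + 50 = 280
  shelf 3: 230 + 40 = 270
  shelf 4: 200 + 70 = 270
  shelf 5: 160 + 100 = 260
  shelf 6: 130 + 90 = 220
  shelf 7: 90 = 90
No arrangement into 6 shelves stays within capacity, so 7 is optimal.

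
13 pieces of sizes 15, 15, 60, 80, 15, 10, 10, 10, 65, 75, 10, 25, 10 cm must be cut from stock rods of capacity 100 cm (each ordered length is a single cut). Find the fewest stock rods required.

4

Total = 80 + 75 + 65 + 60 + 25 + 15 + 15 + 15 + 10 + 10 + 10 + 10 + 10 = 400 cm.
Lower bound: ⌈400/100⌉ = 4 stock rods.
A packing using 4 stock rods:
  stock rod 1: 80 + 10 + 10 = 100
  stock rod 2: 75 + 25 = 100
  stock rod 3: 65 + 15 + 10 + 10 = 100
  stock rod 4: 60 + 15 + 15 + 10 = 100
This matches the lower bound, so 4 is optimal.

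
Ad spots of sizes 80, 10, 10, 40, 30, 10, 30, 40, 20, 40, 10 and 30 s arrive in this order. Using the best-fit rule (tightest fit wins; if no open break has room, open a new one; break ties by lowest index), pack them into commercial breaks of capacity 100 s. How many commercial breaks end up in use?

4

  80 → break 1 (new)  [load 80/100]
  10 → break 1  [load 90/100]
  10 → break 1  [load 100/100]
  40 → break 2 (new)  [load 40/100]
  30 → break 2  [load 70/100]
  10 → break 2  [load 80/100]
  30 → break 3 (new)  [load 30/100]
  40 → break 3  [load 70/100]
  20 → break 2  [load 100/100]
  40 → break 4 (new)  [load 40/100]
  10 → break 3  [load 80/100]
  30 → break 4  [load 70/100]
4 commercial breaks opened.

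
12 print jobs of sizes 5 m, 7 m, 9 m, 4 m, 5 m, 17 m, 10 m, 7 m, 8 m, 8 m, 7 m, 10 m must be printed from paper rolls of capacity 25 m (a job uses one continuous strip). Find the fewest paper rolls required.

4

Total = 17 + 10 + 10 + 9 + 8 + 8 + 7 + 7 + 7 + 5 + 5 + 4 = 97 m.
Lower bound: ⌈97/25⌉ = 4 paper rolls.
A packing using 4 paper rolls:
  roll 1: 17 + 8 = 25
  roll 2: 10 + 10 + 5 = 25
  roll 3: 9 + 8 + 7 = 24
  roll 4: 7 + 7 + 5 + 4 = 23
This matches the lower bound, so 4 is optimal.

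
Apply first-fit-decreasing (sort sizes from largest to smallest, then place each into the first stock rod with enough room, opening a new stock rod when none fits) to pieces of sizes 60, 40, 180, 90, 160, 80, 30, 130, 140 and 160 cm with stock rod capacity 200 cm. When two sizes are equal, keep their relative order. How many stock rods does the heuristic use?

6

Sorted descending: 180, 160, 160, 140, 130, 90, 80, 60, 40, 30.
  180 → stock rod 1 (new)  [load 180/200]
  160 → stock rod 2 (new)  [load 160/200]
  160 → stock rod 3 (new)  [load 160/200]
  140 → stock rod 4 (new)  [load 140/200]
  130 → stock rod 5 (new)  [load 130/200]
  90 → stock rod 6 (new)  [load 90/200]
  80 → stock rod 6  [load 170/200]
  60 → stock rod 4  [load 200/200]
  40 → stock rod 2  [load 200/200]
  30 → stock rod 3  [load 190/200]
6 stock rods opened.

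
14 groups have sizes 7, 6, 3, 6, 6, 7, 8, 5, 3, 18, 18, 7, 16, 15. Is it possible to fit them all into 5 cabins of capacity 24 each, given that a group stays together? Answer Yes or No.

No

Total = 125; ⌈125/24⌉ = 6.
At least 6 cabins are required, but only 5 are allowed.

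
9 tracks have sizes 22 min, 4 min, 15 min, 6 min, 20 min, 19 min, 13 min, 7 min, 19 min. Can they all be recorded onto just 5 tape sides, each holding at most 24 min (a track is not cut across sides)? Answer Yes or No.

Total = 125 min; ⌈125/24⌉ = 6.
At least 6 tape sides are required, but only 5 are allowed.

No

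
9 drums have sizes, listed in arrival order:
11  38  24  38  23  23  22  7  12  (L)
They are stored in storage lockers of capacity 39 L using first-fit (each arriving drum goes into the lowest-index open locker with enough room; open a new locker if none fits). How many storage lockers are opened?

6

  11 → locker 1 (new)  [load 11/39]
  38 → locker 2 (new)  [load 38/39]
  24 → locker 1  [load 35/39]
  38 → locker 3 (new)  [load 38/39]
  23 → locker 4 (new)  [load 23/39]
  23 → locker 5 (new)  [load 23/39]
  22 → locker 6 (new)  [load 22/39]
  7 → locker 4  [load 30/39]
  12 → locker 5  [load 35/39]
6 storage lockers opened.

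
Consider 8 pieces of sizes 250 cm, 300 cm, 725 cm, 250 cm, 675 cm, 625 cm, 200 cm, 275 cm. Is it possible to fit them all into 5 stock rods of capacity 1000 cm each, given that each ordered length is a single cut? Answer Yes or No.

A valid assignment using 4 stock rods:
  stock rod 1: 725 + 275 = 1000
  stock rod 2: 675 + 300 = 975
  stock rod 3: 625 + 250 = 875
  stock rod 4: 250 + 200 = 450
That uses only 4 ≤ 5, so 5 stock rods are enough.

Yes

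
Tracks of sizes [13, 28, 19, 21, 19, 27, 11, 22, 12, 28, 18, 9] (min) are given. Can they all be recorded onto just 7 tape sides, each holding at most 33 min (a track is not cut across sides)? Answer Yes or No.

Total = 227 min; ⌈227/33⌉ = 7.
8 tracks each exceed half the capacity and cannot share a side, forcing at least 8 tape sides.
At least 8 tape sides are required, but only 7 are allowed.

No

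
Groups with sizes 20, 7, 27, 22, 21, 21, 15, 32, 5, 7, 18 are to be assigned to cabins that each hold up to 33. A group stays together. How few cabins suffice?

Total = 32 + 27 + 22 + 21 + 21 + 20 + 18 + 15 + 7 + 7 + 5 = 195.
Lower bound: ⌈195/33⌉ = 6 cabins.
Also, 7 groups each exceed 33/2, and no two of those can share a cabin, so at least 7 cabins are needed.
A packing using 7 cabins:
  cabin 1: 32 = 32
  cabin 2: 27 + 5 = 32
  cabin 3: 22 + 7 = 29
  cabin 4: 21 + 7 = 28
  cabin 5: 21 = 21
  cabin 6: 20 = 20
  cabin 7: 18 + 15 = 33
This matches the lower bound, so 7 is optimal.

7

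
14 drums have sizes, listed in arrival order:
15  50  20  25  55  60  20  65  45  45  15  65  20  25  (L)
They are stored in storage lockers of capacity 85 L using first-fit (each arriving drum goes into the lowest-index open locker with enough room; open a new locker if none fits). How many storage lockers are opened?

7

  15 → locker 1 (new)  [load 15/85]
  50 → locker 1  [load 65/85]
  20 → locker 1  [load 85/85]
  25 → locker 2 (new)  [load 25/85]
  55 → locker 2  [load 80/85]
  60 → locker 3 (new)  [load 60/85]
  20 → locker 3  [load 80/85]
  65 → locker 4 (new)  [load 65/85]
  45 → locker 5 (new)  [load 45/85]
  45 → locker 6 (new)  [load 45/85]
  15 → locker 4  [load 80/85]
  65 → locker 7 (new)  [load 65/85]
  20 → locker 5  [load 65/85]
  25 → locker 6  [load 70/85]
7 storage lockers opened.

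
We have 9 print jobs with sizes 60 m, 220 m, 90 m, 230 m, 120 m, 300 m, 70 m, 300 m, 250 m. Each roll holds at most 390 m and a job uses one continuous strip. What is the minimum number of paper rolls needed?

Total = 300 + 300 + 250 + 230 + 220 + 120 + 90 + 70 + 60 = 1640 m.
Lower bound: ⌈1640/390⌉ = 5 paper rolls.
A packing using 5 paper rolls:
  roll 1: 300 + 90 = 390
  roll 2: 300 + 70 = 370
  roll 3: 250 + 120 = 370
  roll 4: 230 + 60 = 290
  roll 5: 220 = 220
This matches the lower bound, so 5 is optimal.

5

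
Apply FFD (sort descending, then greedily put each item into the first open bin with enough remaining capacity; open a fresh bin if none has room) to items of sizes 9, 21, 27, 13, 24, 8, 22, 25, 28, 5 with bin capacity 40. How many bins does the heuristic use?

Sorted descending: 28, 27, 25, 24, 22, 21, 13, 9, 8, 5.
  28 → bin 1 (new)  [load 28/40]
  27 → bin 2 (new)  [load 27/40]
  25 → bin 3 (new)  [load 25/40]
  24 → bin 4 (new)  [load 24/40]
  22 → bin 5 (new)  [load 22/40]
  21 → bin 6 (new)  [load 21/40]
  13 → bin 2  [load 40/40]
  9 → bin 1  [load 37/40]
  8 → bin 3  [load 33/40]
  5 → bin 3  [load 38/40]
6 bins opened.

6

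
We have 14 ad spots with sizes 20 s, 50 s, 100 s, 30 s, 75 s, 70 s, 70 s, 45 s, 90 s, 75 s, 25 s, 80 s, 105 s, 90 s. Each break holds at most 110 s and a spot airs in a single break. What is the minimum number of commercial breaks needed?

10

Total = 105 + 100 + 90 + 90 + 80 + 75 + 75 + 70 + 70 + 50 + 45 + 30 + 25 + 20 = 925 s.
Lower bound: ⌈925/110⌉ = 9 commercial breaks.
A packing using 10 commercial breaks:
  break 1: 105 = 105
  break 2: 100 = 100
  break 3: 90 + 20 = 110
  break 4: 90 = 90
  break 5: 80 + 30 = 110
  break 6: 75 + 25 = 100
  break 7: 75 = 75
  break 8: 70 = 70
  break 9: 70 = 70
  break 10: 50 + 45 = 95
No arrangement into 9 commercial breaks stays within capacity, so 10 is optimal.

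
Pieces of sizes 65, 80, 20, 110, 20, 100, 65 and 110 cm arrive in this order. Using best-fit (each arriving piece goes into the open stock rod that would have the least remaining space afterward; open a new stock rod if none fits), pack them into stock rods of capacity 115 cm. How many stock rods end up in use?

  65 → stock rod 1 (new)  [load 65/115]
  80 → stock rod 2 (new)  [load 80/115]
  20 → stock rod 2  [load 100/115]
  110 → stock rod 3 (new)  [load 110/115]
  20 → stock rod 1  [load 85/115]
  100 → stock rod 4 (new)  [load 100/115]
  65 → stock rod 5 (new)  [load 65/115]
  110 → stock rod 6 (new)  [load 110/115]
6 stock rods opened.

6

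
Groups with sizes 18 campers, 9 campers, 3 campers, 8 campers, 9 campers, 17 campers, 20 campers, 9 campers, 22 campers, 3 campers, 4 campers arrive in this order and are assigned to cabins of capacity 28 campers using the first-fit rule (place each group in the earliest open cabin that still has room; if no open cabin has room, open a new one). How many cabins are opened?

  18 → cabin 1 (new)  [load 18/28]
  9 → cabin 1  [load 27/28]
  3 → cabin 2 (new)  [load 3/28]
  8 → cabin 2  [load 11/28]
  9 → cabin 2  [load 20/28]
  17 → cabin 3 (new)  [load 17/28]
  20 → cabin 4 (new)  [load 20/28]
  9 → cabin 3  [load 26/28]
  22 → cabin 5 (new)  [load 22/28]
  3 → cabin 2  [load 23/28]
  4 → cabin 2  [load 27/28]
5 cabins opened.

5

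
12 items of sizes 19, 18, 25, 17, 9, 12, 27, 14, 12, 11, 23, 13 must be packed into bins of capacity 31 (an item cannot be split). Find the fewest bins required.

8

Total = 27 + 25 + 23 + 19 + 18 + 17 + 14 + 13 + 12 + 12 + 11 + 9 = 200.
Lower bound: ⌈200/31⌉ = 7 bins.
A packing using 8 bins:
  bin 1: 27 = 27
  bin 2: 25 = 25
  bin 3: 23 = 23
  bin 4: 19 + 12 = 31
  bin 5: 18 + 13 = 31
  bin 6: 17 + 14 = 31
  bin 7: 12 + 11 = 23
  bin 8: 9 = 9
No arrangement into 7 bins stays within capacity, so 8 is optimal.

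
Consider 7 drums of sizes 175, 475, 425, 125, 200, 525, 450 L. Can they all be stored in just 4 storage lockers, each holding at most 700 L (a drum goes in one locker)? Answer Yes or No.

A valid assignment using 4 storage lockers:
  locker 1: 525 + 175 = 700
  locker 2: 475 + 200 = 675
  locker 3: 450 + 125 = 575
  locker 4: 425 = 425
Every load is within 700 L, so 4 storage lockers suffice.

Yes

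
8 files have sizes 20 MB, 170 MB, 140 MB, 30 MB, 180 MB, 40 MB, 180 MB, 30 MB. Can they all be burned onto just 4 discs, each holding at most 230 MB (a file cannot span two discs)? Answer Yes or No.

A valid assignment using 4 discs:
  disc 1: 180 + 40 = 220
  disc 2: 180 + 30 + 20 = 230
  disc 3: 170 + 30 = 200
  disc 4: 140 = 140
Every load is within 230 MB, so 4 discs suffice.

Yes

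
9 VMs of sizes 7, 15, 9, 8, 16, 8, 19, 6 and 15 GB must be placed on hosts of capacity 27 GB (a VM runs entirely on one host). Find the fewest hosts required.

5

Total = 19 + 16 + 15 + 15 + 9 + 8 + 8 + 7 + 6 = 103 GB.
Lower bound: ⌈103/27⌉ = 4 hosts.
A packing using 5 hosts:
  host 1: 19 + 8 = 27
  host 2: 16 + 9 = 25
  host 3: 15 + 8 = 23
  host 4: 15 + 7 = 22
  host 5: 6 = 6
No arrangement into 4 hosts stays within capacity, so 5 is optimal.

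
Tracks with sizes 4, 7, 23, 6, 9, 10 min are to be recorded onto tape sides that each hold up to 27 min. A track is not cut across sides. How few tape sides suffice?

Total = 23 + 10 + 9 + 7 + 6 + 4 = 59 min.
Lower bound: ⌈59/27⌉ = 3 tape sides.
A packing using 3 tape sides:
  side 1: 23 + 4 = 27
  side 2: 10 + 9 + 7 = 26
  side 3: 6 = 6
This matches the lower bound, so 3 is optimal.

3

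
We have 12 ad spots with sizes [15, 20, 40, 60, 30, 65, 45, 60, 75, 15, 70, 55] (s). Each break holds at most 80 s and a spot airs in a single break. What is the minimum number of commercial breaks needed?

Total = 75 + 70 + 65 + 60 + 60 + 55 + 45 + 40 + 30 + 20 + 15 + 15 = 550 s.
Lower bound: ⌈550/80⌉ = 7 commercial breaks.
A packing using 8 commercial breaks:
  break 1: 75 = 75
  break 2: 70 = 70
  break 3: 65 + 15 = 80
  break 4: 60 + 20 = 80
  break 5: 60 + 15 = 75
  break 6: 55 = 55
  break 7: 45 + 30 = 75
  break 8: 40 = 40
No arrangement into 7 commercial breaks stays within capacity, so 8 is optimal.

8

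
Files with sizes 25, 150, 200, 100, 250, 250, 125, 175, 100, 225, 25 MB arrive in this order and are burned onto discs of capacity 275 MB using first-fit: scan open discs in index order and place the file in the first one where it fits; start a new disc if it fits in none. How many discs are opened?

7

  25 → disc 1 (new)  [load 25/275]
  150 → disc 1  [load 175/275]
  200 → disc 2 (new)  [load 200/275]
  100 → disc 1  [load 275/275]
  250 → disc 3 (new)  [load 250/275]
  250 → disc 4 (new)  [load 250/275]
  125 → disc 5 (new)  [load 125/275]
  175 → disc 6 (new)  [load 175/275]
  100 → disc 5  [load 225/275]
  225 → disc 7 (new)  [load 225/275]
  25 → disc 2  [load 225/275]
7 discs opened.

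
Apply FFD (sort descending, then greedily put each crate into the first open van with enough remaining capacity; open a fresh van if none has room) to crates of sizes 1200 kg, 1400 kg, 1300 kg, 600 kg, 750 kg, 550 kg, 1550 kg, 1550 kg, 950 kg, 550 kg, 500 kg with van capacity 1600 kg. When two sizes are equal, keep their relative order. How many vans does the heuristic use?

8

Sorted descending: 1550, 1550, 1400, 1300, 1200, 950, 750, 600, 550, 550, 500.
  1550 → van 1 (new)  [load 1550/1600]
  1550 → van 2 (new)  [load 1550/1600]
  1400 → van 3 (new)  [load 1400/1600]
  1300 → van 4 (new)  [load 1300/1600]
  1200 → van 5 (new)  [load 1200/1600]
  950 → van 6 (new)  [load 950/1600]
  750 → van 7 (new)  [load 750/1600]
  600 → van 6  [load 1550/1600]
  550 → van 7  [load 1300/1600]
  550 → van 8 (new)  [load 550/1600]
  500 → van 8  [load 1050/1600]
8 vans opened.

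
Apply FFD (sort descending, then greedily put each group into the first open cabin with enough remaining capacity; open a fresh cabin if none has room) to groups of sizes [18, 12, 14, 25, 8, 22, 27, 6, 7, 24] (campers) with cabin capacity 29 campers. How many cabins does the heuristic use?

Sorted descending: 27, 25, 24, 22, 18, 14, 12, 8, 7, 6.
  27 → cabin 1 (new)  [load 27/29]
  25 → cabin 2 (new)  [load 25/29]
  24 → cabin 3 (new)  [load 24/29]
  22 → cabin 4 (new)  [load 22/29]
  18 → cabin 5 (new)  [load 18/29]
  14 → cabin 6 (new)  [load 14/29]
  12 → cabin 6  [load 26/29]
  8 → cabin 5  [load 26/29]
  7 → cabin 4  [load 29/29]
  6 → cabin 7 (new)  [load 6/29]
7 cabins opened.

7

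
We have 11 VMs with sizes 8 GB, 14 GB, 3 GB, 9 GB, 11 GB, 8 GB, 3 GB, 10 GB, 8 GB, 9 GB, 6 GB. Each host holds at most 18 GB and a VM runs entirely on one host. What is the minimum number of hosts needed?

6

Total = 14 + 11 + 10 + 9 + 9 + 8 + 8 + 8 + 6 + 3 + 3 = 89 GB.
Lower bound: ⌈89/18⌉ = 5 hosts.
A packing using 6 hosts:
  host 1: 14 + 3 = 17
  host 2: 11 + 6 = 17
  host 3: 10 + 8 = 18
  host 4: 9 + 9 = 18
  host 5: 8 + 8 = 16
  host 6: 3 = 3
No arrangement into 5 hosts stays within capacity, so 6 is optimal.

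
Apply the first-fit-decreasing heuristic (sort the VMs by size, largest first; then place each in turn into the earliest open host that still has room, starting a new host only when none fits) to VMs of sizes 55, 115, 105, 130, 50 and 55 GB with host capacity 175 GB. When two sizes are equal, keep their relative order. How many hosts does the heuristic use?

Sorted descending: 130, 115, 105, 55, 55, 50.
  130 → host 1 (new)  [load 130/175]
  115 → host 2 (new)  [load 115/175]
  105 → host 3 (new)  [load 105/175]
  55 → host 2  [load 170/175]
  55 → host 3  [load 160/175]
  50 → host 4 (new)  [load 50/175]
4 hosts opened.

4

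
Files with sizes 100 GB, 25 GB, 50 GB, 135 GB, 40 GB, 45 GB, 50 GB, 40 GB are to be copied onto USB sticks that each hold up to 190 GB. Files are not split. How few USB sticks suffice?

3

Total = 135 + 100 + 50 + 50 + 45 + 40 + 40 + 25 = 485 GB.
Lower bound: ⌈485/190⌉ = 3 USB sticks.
A packing using 3 USB sticks:
  USB stick 1: 135 + 50 = 185
  USB stick 2: 100 + 50 + 40 = 190
  USB stick 3: 45 + 40 + 25 = 110
This matches the lower bound, so 3 is optimal.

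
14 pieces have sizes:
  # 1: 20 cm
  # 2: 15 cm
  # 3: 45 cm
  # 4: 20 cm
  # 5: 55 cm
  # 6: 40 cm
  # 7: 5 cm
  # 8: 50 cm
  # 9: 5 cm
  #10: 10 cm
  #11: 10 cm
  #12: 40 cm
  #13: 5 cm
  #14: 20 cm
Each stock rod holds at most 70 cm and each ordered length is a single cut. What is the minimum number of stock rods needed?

Total = 55 + 50 + 45 + 40 + 40 + 20 + 20 + 20 + 15 + 10 + 10 + 5 + 5 + 5 = 340 cm.
Lower bound: ⌈340/70⌉ = 5 stock rods.
A packing using 5 stock rods:
  stock rod 1: 55 + 15 = 70
  stock rod 2: 50 + 20 = 70
  stock rod 3: 45 + 20 + 5 = 70
  stock rod 4: 40 + 20 + 10 = 70
  stock rod 5: 40 + 10 + 5 + 5 = 60
This matches the lower bound, so 5 is optimal.

5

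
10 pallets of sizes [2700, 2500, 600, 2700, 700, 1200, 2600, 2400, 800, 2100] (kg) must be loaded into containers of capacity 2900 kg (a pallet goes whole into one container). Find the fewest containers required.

7

Total = 2700 + 2700 + 2600 + 2500 + 2400 + 2100 + 1200 + 800 + 700 + 600 = 18300 kg.
Lower bound: ⌈18300/2900⌉ = 7 containers.
A packing using 7 containers:
  container 1: 2700 = 2700
  container 2: 2700 = 2700
  container 3: 2600 = 2600
  container 4: 2500 = 2500
  container 5: 2400 = 2400
  container 6: 2100 + 800 = 2900
  container 7: 1200 + 700 + 600 = 2500
This matches the lower bound, so 7 is optimal.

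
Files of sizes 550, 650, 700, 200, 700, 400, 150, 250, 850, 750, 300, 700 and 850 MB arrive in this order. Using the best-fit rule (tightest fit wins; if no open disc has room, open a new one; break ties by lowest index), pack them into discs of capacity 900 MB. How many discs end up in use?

9

  550 → disc 1 (new)  [load 550/900]
  650 → disc 2 (new)  [load 650/900]
  700 → disc 3 (new)  [load 700/900]
  200 → disc 3  [load 900/900]
  700 → disc 4 (new)  [load 700/900]
  400 → disc 5 (new)  [load 400/900]
  150 → disc 4  [load 850/900]
  250 → disc 2  [load 900/900]
  850 → disc 6 (new)  [load 850/900]
  750 → disc 7 (new)  [load 750/900]
  300 → disc 1  [load 850/900]
  700 → disc 8 (new)  [load 700/900]
  850 → disc 9 (new)  [load 850/900]
9 discs opened.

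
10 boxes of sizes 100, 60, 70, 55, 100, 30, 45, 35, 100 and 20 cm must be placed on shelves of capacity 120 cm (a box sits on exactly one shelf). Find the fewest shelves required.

6

Total = 100 + 100 + 100 + 70 + 60 + 55 + 45 + 35 + 30 + 20 = 615 cm.
Lower bound: ⌈615/120⌉ = 6 shelves.
A packing using 6 shelves:
  shelf 1: 100 + 20 = 120
  shelf 2: 100 = 100
  shelf 3: 100 = 100
  shelf 4: 70 + 45 = 115
  shelf 5: 60 + 55 = 115
  shelf 6: 35 + 30 = 65
This matches the lower bound, so 6 is optimal.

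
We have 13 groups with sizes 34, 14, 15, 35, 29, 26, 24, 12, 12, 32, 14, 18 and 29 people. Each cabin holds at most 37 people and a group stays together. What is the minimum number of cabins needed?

Total = 35 + 34 + 32 + 29 + 29 + 26 + 24 + 18 + 15 + 14 + 14 + 12 + 12 = 294 people.
Lower bound: ⌈294/37⌉ = 8 cabins.
A packing using 10 cabins:
  cabin 1: 35 = 35
  cabin 2: 34 = 34
  cabin 3: 32 = 32
  cabin 4: 29 = 29
  cabin 5: 29 = 29
  cabin 6: 26 = 26
  cabin 7: 24 + 12 = 36
  cabin 8: 18 + 15 = 33
  cabin 9: 14 + 14 = 28
  cabin 10: 12 = 12
No arrangement into 9 cabins stays within capacity, so 10 is optimal.

10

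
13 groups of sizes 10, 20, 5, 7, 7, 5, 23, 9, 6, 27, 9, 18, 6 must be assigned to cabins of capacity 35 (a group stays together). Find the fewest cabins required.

5

Total = 27 + 23 + 20 + 18 + 10 + 9 + 9 + 7 + 7 + 6 + 6 + 5 + 5 = 152.
Lower bound: ⌈152/35⌉ = 5 cabins.
A packing using 5 cabins:
  cabin 1: 27 + 7 = 34
  cabin 2: 23 + 10 = 33
  cabin 3: 20 + 9 + 6 = 35
  cabin 4: 18 + 9 + 7 = 34
  cabin 5: 6 + 5 + 5 = 16
This matches the lower bound, so 5 is optimal.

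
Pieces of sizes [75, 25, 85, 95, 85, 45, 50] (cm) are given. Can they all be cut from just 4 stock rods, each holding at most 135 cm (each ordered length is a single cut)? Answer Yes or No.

A valid assignment using 4 stock rods:
  stock rod 1: 95 + 25 = 120
  stock rod 2: 85 + 50 = 135
  stock rod 3: 85 + 45 = 130
  stock rod 4: 75 = 75
Every load is within 135 cm, so 4 stock rods suffice.

Yes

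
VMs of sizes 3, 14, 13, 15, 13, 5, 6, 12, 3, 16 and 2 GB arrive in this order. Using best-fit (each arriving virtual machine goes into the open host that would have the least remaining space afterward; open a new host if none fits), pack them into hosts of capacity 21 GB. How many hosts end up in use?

6

  3 → host 1 (new)  [load 3/21]
  14 → host 1  [load 17/21]
  13 → host 2 (new)  [load 13/21]
  15 → host 3 (new)  [load 15/21]
  13 → host 4 (new)  [load 13/21]
  5 → host 3  [load 20/21]
  6 → host 2  [load 19/21]
  12 → host 5 (new)  [load 12/21]
  3 → host 1  [load 20/21]
  16 → host 6 (new)  [load 16/21]
  2 → host 2  [load 21/21]
6 hosts opened.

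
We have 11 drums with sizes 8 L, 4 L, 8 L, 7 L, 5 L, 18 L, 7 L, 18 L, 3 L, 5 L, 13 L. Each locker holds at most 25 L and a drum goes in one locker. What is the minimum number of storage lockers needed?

Total = 18 + 18 + 13 + 8 + 8 + 7 + 7 + 5 + 5 + 4 + 3 = 96 L.
Lower bound: ⌈96/25⌉ = 4 storage lockers.
A packing using 4 storage lockers:
  locker 1: 18 + 7 = 25
  locker 2: 18 + 7 = 25
  locker 3: 13 + 8 + 4 = 25
  locker 4: 8 + 5 + 5 + 3 = 21
This matches the lower bound, so 4 is optimal.

4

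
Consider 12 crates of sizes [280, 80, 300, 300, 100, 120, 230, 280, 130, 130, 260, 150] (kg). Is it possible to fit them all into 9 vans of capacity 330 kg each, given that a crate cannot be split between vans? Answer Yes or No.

A valid assignment using 8 vans:
  van 1: 300 = 300
  van 2: 300 = 300
  van 3: 280 = 280
  van 4: 280 = 280
  van 5: 260 = 260
  van 6: 230 + 100 = 330
  van 7: 150 + 130 = 280
  van 8: 130 + 120 + 80 = 330
That uses only 8 ≤ 9, so 9 vans are enough.

Yes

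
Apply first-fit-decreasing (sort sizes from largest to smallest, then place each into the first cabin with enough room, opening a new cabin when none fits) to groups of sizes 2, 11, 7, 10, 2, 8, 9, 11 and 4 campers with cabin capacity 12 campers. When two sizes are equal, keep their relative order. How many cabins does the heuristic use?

Sorted descending: 11, 11, 10, 9, 8, 7, 4, 2, 2.
  11 → cabin 1 (new)  [load 11/12]
  11 → cabin 2 (new)  [load 11/12]
  10 → cabin 3 (new)  [load 10/12]
  9 → cabin 4 (new)  [load 9/12]
  8 → cabin 5 (new)  [load 8/12]
  7 → cabin 6 (new)  [load 7/12]
  4 → cabin 5  [load 12/12]
  2 → cabin 3  [load 12/12]
  2 → cabin 4  [load 11/12]
6 cabins opened.

6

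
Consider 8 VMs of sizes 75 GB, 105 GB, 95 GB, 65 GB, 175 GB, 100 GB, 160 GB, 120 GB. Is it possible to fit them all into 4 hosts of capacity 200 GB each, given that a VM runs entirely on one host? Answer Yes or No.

Total = 895 GB; ⌈895/200⌉ = 5.
At least 5 hosts are required, but only 4 are allowed.

No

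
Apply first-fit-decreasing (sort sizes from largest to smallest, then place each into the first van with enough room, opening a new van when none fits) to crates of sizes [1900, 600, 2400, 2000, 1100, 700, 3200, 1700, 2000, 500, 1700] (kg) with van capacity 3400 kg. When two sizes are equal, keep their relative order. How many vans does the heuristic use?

6

Sorted descending: 3200, 2400, 2000, 2000, 1900, 1700, 1700, 1100, 700, 600, 500.
  3200 → van 1 (new)  [load 3200/3400]
  2400 → van 2 (new)  [load 2400/3400]
  2000 → van 3 (new)  [load 2000/3400]
  2000 → van 4 (new)  [load 2000/3400]
  1900 → van 5 (new)  [load 1900/3400]
  1700 → van 6 (new)  [load 1700/3400]
  1700 → van 6  [load 3400/3400]
  1100 → van 3  [load 3100/3400]
  700 → van 2  [load 3100/3400]
  600 → van 4  [load 2600/3400]
  500 → van 4  [load 3100/3400]
6 vans opened.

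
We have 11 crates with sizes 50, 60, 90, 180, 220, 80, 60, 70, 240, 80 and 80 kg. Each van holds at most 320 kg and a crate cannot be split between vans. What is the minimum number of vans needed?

Total = 240 + 220 + 180 + 90 + 80 + 80 + 80 + 70 + 60 + 60 + 50 = 1210 kg.
Lower bound: ⌈1210/320⌉ = 4 vans.
A packing using 4 vans:
  van 1: 240 + 80 = 320
  van 2: 220 + 90 = 310
  van 3: 180 + 80 + 60 = 320
  van 4: 80 + 70 + 60 + 50 = 260
This matches the lower bound, so 4 is optimal.

4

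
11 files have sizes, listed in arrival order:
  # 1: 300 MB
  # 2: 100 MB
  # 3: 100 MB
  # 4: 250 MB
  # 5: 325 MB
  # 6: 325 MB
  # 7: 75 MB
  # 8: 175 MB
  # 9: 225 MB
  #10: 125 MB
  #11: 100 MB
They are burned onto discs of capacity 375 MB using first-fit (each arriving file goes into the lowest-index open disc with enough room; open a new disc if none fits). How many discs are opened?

  300 → disc 1 (new)  [load 300/375]
  100 → disc 2 (new)  [load 100/375]
  100 → disc 2  [load 200/375]
  250 → disc 3 (new)  [load 250/375]
  325 → disc 4 (new)  [load 325/375]
  325 → disc 5 (new)  [load 325/375]
  75 → disc 1  [load 375/375]
  175 → disc 2  [load 375/375]
  225 → disc 6 (new)  [load 225/375]
  125 → disc 3  [load 375/375]
  100 → disc 6  [load 325/375]
6 discs opened.

6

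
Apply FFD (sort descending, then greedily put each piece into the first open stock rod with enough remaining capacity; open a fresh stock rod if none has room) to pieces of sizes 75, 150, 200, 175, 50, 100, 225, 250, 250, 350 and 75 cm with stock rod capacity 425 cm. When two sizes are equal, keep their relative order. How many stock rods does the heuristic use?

5

Sorted descending: 350, 250, 250, 225, 200, 175, 150, 100, 75, 75, 50.
  350 → stock rod 1 (new)  [load 350/425]
  250 → stock rod 2 (new)  [load 250/425]
  250 → stock rod 3 (new)  [load 250/425]
  225 → stock rod 4 (new)  [load 225/425]
  200 → stock rod 4  [load 425/425]
  175 → stock rod 2  [load 425/425]
  150 → stock rod 3  [load 400/425]
  100 → stock rod 5 (new)  [load 100/425]
  75 → stock rod 1  [load 425/425]
  75 → stock rod 5  [load 175/425]
  50 → stock rod 5  [load 225/425]
5 stock rods opened.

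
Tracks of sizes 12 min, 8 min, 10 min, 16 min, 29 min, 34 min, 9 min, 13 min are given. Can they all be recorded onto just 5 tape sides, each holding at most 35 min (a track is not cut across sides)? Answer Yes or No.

A valid assignment using 4 tape sides:
  side 1: 34 = 34
  side 2: 29 = 29
  side 3: 16 + 10 + 9 = 35
  side 4: 13 + 12 + 8 = 33
That uses only 4 ≤ 5, so 5 tape sides are enough.

Yes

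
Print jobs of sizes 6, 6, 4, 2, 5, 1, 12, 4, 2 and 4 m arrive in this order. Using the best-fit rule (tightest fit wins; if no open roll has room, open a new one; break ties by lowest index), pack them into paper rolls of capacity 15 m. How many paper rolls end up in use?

4

  6 → roll 1 (new)  [load 6/15]
  6 → roll 1  [load 12/15]
  4 → roll 2 (new)  [load 4/15]
  2 → roll 1  [load 14/15]
  5 → roll 2  [load 9/15]
  1 → roll 1  [load 15/15]
  12 → roll 3 (new)  [load 12/15]
  4 → roll 2  [load 13/15]
  2 → roll 2  [load 15/15]
  4 → roll 4 (new)  [load 4/15]
4 paper rolls opened.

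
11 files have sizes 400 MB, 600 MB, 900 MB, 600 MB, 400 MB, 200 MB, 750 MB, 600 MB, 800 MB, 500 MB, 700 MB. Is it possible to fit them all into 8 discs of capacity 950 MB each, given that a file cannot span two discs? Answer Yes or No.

No

Total = 6450 MB; ⌈6450/950⌉ = 7.
8 files each exceed half the capacity and cannot share a disc, forcing at least 8 discs.
The bound of 8 does not rule out 8, but exhaustive search shows no assignment into 8 discs of capacity 950 MB exists — the minimum is 9.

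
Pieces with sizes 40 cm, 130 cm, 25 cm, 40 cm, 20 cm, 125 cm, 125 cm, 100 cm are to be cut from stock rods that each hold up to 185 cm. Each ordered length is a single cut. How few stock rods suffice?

4

Total = 130 + 125 + 125 + 100 + 40 + 40 + 25 + 20 = 605 cm.
Lower bound: ⌈605/185⌉ = 4 stock rods.
A packing using 4 stock rods:
  stock rod 1: 130 + 40 = 170
  stock rod 2: 125 + 40 + 20 = 185
  stock rod 3: 125 + 25 = 150
  stock rod 4: 100 = 100
This matches the lower bound, so 4 is optimal.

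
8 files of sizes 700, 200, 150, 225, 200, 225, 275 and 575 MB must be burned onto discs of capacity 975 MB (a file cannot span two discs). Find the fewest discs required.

Total = 700 + 575 + 275 + 225 + 225 + 200 + 200 + 150 = 2550 MB.
Lower bound: ⌈2550/975⌉ = 3 discs.
A packing using 3 discs:
  disc 1: 700 + 275 = 975
  disc 2: 575 + 225 + 150 = 950
  disc 3: 225 + 200 + 200 = 625
This matches the lower bound, so 3 is optimal.

3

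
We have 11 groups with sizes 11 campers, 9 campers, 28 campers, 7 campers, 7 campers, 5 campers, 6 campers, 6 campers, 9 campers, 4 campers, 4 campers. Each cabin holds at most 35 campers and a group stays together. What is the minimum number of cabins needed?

Total = 28 + 11 + 9 + 9 + 7 + 7 + 6 + 6 + 5 + 4 + 4 = 96 campers.
Lower bound: ⌈96/35⌉ = 3 cabins.
A packing using 3 cabins:
  cabin 1: 28 + 7 = 35
  cabin 2: 11 + 9 + 9 + 6 = 35
  cabin 3: 7 + 6 + 5 + 4 + 4 = 26
This matches the lower bound, so 3 is optimal.

3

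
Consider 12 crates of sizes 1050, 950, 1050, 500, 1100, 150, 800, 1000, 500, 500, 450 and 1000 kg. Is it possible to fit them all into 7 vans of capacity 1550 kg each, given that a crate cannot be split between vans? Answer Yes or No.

Yes

A valid assignment using 7 vans:
  van 1: 1100 + 450 = 1550
  van 2: 1050 + 500 = 1550
  van 3: 1050 + 500 = 1550
  van 4: 1000 + 500 = 1500
  van 5: 1000 + 150 = 1150
  van 6: 950 = 950
  van 7: 800 = 800
Every load is within 1550 kg, so 7 vans suffice.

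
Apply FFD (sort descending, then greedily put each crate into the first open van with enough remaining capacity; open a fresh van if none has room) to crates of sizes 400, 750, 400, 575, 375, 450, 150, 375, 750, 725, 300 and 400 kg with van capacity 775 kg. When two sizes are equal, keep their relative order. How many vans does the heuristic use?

Sorted descending: 750, 750, 725, 575, 450, 400, 400, 400, 375, 375, 300, 150.
  750 → van 1 (new)  [load 750/775]
  750 → van 2 (new)  [load 750/775]
  725 → van 3 (new)  [load 725/775]
  575 → van 4 (new)  [load 575/775]
  450 → van 5 (new)  [load 450/775]
  400 → van 6 (new)  [load 400/775]
  400 → van 7 (new)  [load 400/775]
  400 → van 8 (new)  [load 400/775]
  375 → van 6  [load 775/775]
  375 → van 7  [load 775/775]
  300 → van 5  [load 750/775]
  150 → van 4  [load 725/775]
8 vans opened.

8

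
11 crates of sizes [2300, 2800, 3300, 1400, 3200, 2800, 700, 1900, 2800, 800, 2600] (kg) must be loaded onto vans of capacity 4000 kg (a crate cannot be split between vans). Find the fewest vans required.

Total = 3300 + 3200 + 2800 + 2800 + 2800 + 2600 + 2300 + 1900 + 1400 + 800 + 700 = 24600 kg.
Lower bound: ⌈24600/4000⌉ = 7 vans.
A packing using 8 vans:
  van 1: 3300 + 700 = 4000
  van 2: 3200 + 800 = 4000
  van 3: 2800 = 2800
  van 4: 2800 = 2800
  van 5: 2800 = 2800
  van 6: 2600 + 1400 = 4000
  van 7: 2300 = 2300
  van 8: 1900 = 1900
No arrangement into 7 vans stays within capacity, so 8 is optimal.

8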